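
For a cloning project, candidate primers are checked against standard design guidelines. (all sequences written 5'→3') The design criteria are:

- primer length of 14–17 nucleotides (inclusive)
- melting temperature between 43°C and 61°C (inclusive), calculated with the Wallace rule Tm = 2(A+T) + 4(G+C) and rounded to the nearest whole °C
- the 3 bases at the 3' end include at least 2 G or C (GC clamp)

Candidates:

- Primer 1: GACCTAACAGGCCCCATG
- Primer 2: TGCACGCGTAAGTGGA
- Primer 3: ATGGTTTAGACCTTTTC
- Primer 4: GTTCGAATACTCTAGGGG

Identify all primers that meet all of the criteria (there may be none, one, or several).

Primer 1 (18 nt, A=5 T=2 G=4 C=7): length 18, outside 14–17 ✗; Tm = 2·7 + 4·11 = 58°C ✓; 3' end ATG has 1 G/C, need ≥2 ✗ — fails.
Primer 2 (16 nt, A=4 T=3 G=6 C=3): length 16 ✓; Tm = 2·7 + 4·9 = 50°C ✓; 3' end GGA has 2 G/C ✓ — passes.
Primer 3 (17 nt, A=3 T=8 G=3 C=3): length 17 ✓; Tm = 2·11 + 4·6 = 46°C ✓; 3' end TTC has 1 G/C, need ≥2 ✗ — fails.
Primer 4 (18 nt, A=4 T=5 G=6 C=3): length 18, outside 14–17 ✗; Tm = 2·9 + 4·9 = 54°C ✓; 3' end GGG has 3 G/C ✓ — fails.

Primer 2 only.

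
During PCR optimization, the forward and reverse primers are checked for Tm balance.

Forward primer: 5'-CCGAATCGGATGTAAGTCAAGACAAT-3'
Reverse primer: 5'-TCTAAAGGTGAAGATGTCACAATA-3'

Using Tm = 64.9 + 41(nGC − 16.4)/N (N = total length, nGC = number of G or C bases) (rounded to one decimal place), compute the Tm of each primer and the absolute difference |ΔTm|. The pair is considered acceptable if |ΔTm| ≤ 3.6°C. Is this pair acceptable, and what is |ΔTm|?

Forward: G+C = 11, N = 26 → Tm = 64.9 + 41·(11 − 16.4)/26 = 56.4°C.
Reverse: G+C = 8, N = 24 → Tm = 64.9 + 41·(8 − 16.4)/24 = 50.6°C.
|ΔTm| = |56.4 − 50.6| = 5.8°C, > 3.6°C.

|ΔTm| = 5.8°C; the pair is not acceptable.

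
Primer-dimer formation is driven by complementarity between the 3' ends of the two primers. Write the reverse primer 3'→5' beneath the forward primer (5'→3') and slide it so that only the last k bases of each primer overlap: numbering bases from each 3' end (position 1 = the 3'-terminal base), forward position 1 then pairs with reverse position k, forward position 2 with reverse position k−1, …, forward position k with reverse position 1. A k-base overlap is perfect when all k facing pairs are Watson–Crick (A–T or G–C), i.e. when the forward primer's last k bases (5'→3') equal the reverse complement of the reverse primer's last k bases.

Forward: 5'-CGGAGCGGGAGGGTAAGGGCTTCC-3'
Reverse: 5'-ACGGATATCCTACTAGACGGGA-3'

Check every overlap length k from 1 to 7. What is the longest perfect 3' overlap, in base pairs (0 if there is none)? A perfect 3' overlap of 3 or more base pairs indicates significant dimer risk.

Longest perfect overlap: 3 complementary base pairs; significant dimer risk (threshold 3).

Last 7 bases (5'→3') — forward …GGCTTCC, reverse …GACGGGA.
Reverse complement of the reverse primer's last 7 bases: TCCCGTC; its first k bases are the reverse complement of the reverse primer's last k bases, so a perfect k-base overlap needs the forward primer's last k bases to equal them.
Comparing (forward last k vs required): k=1: C vs T ✗; k=2: CC vs TC ✗; k=3: TCC vs TCC ✓; k=4: TTCC vs TCCC ✗; k=5: CTTCC vs TCCCG ✗; k=6: GCTTCC vs TCCCGT ✗; k=7: GGCTTCC vs TCCCGTC ✗.
Only k = 3 is perfect, so the longest perfect 3' overlap is 3.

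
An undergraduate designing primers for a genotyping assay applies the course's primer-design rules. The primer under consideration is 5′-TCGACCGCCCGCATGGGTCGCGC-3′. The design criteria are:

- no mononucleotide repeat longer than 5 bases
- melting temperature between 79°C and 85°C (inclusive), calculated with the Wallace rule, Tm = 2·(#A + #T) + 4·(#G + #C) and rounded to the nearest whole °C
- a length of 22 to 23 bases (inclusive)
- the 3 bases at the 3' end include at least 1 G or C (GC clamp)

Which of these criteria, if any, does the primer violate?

Base counts: A=2, T=3, G=8, C=10 (length 23).
homopolymer run: longest run = 3 ✓
Tm: Tm = 2·5 + 4·18 = 82°C ✓
length: length 23 ✓
GC clamp: 3' end CGC has 3 G/C ✓

Meets all criteria.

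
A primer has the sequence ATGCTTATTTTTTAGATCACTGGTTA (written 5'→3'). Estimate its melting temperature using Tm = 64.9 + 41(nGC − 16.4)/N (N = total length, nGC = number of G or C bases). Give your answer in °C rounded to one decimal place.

50.1°C

Base counts: A=6, T=13, G=4, C=3; G+C = 7, N = 26.
Tm = 64.9 + 41·(7 − 16.4)/26 = 64.9 + -385.40/26 = 50.1°C.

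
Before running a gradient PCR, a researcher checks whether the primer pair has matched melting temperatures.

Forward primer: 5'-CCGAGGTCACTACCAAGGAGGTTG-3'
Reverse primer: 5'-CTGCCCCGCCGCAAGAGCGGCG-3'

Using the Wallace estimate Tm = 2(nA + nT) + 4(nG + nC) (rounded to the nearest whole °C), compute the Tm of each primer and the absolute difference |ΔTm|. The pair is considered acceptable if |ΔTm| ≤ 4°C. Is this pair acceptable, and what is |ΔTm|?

Forward: A=6 T=4 G=8 C=6 → Tm = 2·10 + 4·14 = 76°C.
Reverse: A=3 T=1 G=8 C=10 → Tm = 2·4 + 4·18 = 80°C.
|ΔTm| = |76 − 80| = 4°C, ≤ 4°C.

|ΔTm| = 4°C; the pair is acceptable.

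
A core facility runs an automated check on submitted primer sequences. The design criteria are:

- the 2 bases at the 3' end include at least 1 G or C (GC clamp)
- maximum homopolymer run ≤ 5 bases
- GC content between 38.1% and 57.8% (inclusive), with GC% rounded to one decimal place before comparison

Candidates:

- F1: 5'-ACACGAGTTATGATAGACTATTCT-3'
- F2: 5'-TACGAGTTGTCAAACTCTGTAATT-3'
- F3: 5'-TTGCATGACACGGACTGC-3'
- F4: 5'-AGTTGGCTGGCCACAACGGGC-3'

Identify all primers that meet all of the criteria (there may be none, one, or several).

F1 (24 nt, A=8 T=8 G=4 C=4): 3' end CT has 1 G/C ✓; longest run = 2 ✓; GC 8/24 = 33.3%, outside 38.1–57.8% ✗ — fails.
F2 (24 nt, A=7 T=9 G=4 C=4): 3' end TT has 0 G/C, need ≥1 ✗; longest run = 3 ✓; GC 8/24 = 33.3%, outside 38.1–57.8% ✗ — fails.
F3 (18 nt, A=4 T=4 G=5 C=5): 3' end GC has 2 G/C ✓; longest run = 2 ✓; GC 10/18 = 55.6% ✓ — passes.
F4 (21 nt, A=4 T=3 G=8 C=6): 3' end GC has 2 G/C ✓; longest run = 3 ✓; GC 14/21 = 66.7%, outside 38.1–57.8% ✗ — fails.

F3 only.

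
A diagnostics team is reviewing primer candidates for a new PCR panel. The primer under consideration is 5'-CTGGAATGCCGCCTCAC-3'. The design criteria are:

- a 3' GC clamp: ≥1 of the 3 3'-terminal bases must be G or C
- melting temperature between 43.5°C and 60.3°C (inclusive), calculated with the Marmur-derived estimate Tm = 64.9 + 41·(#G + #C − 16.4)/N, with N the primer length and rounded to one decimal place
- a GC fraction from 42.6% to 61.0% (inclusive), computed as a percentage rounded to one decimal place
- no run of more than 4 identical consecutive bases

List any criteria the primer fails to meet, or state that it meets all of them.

Base counts: A=3, T=3, G=4, C=7 (length 17).
GC clamp: 3' end CAC has 2 G/C ✓
Tm: Tm = 64.9 + 41·(11 − 16.4)/17 = 51.9°C ✓
GC content: GC 11/17 = 64.7%, outside 42.6–61.0% ✗
homopolymer run: longest run = 2 ✓

Fails: GC content.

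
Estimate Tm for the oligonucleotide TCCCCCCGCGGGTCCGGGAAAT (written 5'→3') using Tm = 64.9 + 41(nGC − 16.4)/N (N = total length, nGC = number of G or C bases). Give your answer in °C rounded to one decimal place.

Base counts: A=3, T=3, G=7, C=9; G+C = 16, N = 22.
Tm = 64.9 + 41·(16 − 16.4)/22 = 64.9 + -16.40/22 = 64.2°C.

64.2°C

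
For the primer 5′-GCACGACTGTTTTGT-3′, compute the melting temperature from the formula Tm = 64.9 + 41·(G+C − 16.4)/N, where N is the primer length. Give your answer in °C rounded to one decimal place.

39.2°C

Base counts: A=2, T=6, G=4, C=3; G+C = 7, N = 15.
Tm = 64.9 + 41·(7 − 16.4)/15 = 64.9 + -385.40/15 = 39.2°C.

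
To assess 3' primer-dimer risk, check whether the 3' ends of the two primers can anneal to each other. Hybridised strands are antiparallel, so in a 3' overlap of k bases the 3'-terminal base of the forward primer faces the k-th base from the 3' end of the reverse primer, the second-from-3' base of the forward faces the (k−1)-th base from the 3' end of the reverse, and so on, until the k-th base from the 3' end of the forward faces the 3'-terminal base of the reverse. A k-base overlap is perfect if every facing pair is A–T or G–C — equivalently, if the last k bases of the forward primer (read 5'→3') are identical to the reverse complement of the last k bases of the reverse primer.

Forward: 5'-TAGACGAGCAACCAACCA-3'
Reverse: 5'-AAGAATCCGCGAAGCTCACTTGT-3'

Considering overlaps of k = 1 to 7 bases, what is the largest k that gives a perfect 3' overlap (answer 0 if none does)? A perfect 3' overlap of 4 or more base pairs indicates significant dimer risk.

Longest perfect overlap: 1 complementary base pair; below the dimer-risk threshold (threshold 4).

Last 7 bases (5'→3') — forward …CCAACCA, reverse …CACTTGT.
Reverse complement of the reverse primer's last 7 bases: ACAAGTG; its first k bases are the reverse complement of the reverse primer's last k bases, so a perfect k-base overlap needs the forward primer's last k bases to equal them.
Comparing (forward last k vs required): k=1: A vs A ✓; k=2: CA vs AC ✗; k=3: CCA vs ACA ✗; k=4: ACCA vs ACAA ✗; k=5: AACCA vs ACAAG ✗; k=6: CAACCA vs ACAAGT ✗; k=7: CCAACCA vs ACAAGTG ✗.
Only k = 1 is perfect, so the longest perfect 3' overlap is 1.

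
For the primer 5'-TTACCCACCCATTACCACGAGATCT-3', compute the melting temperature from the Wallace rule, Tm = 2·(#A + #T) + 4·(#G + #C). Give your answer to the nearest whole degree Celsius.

Base counts: A=7, T=6, G=2, C=10 (length 25).
Tm = 2·(7+6) + 4·(2+10) = 2·13 + 4·12 = 26 + 48 = 74°C.

74°C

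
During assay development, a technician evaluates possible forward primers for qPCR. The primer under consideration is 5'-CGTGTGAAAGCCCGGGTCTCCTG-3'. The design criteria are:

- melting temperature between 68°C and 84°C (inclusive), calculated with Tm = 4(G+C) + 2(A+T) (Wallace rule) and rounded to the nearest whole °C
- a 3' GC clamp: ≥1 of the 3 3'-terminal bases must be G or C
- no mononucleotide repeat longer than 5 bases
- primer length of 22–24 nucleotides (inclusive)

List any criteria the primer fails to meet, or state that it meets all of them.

Meets all criteria.

Base counts: A=3, T=5, G=8, C=7 (length 23).
Tm: Tm = 2·8 + 4·15 = 76°C ✓
GC clamp: 3' end CTG has 2 G/C ✓
homopolymer run: longest run = 3 ✓
length: length 23 ✓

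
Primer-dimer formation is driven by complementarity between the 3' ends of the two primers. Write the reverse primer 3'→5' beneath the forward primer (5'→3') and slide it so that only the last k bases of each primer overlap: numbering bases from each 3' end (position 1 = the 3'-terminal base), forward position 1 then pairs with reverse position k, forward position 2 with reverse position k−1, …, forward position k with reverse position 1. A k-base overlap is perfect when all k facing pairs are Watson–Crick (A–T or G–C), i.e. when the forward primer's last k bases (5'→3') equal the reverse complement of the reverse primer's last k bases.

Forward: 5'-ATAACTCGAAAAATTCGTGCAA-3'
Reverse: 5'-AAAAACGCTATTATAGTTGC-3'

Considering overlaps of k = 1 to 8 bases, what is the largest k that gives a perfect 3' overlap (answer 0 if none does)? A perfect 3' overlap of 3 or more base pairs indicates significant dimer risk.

Last 8 bases (5'→3') — forward …TCGTGCAA, reverse …ATAGTTGC.
Reverse complement of the reverse primer's last 8 bases: GCAACTAT; its first k bases are the reverse complement of the reverse primer's last k bases, so a perfect k-base overlap needs the forward primer's last k bases to equal them.
Comparing (forward last k vs required): k=1: A vs G ✗; k=2: AA vs GC ✗; k=3: CAA vs GCA ✗; k=4: GCAA vs GCAA ✓; k=5: TGCAA vs GCAAC ✗; k=6: GTGCAA vs GCAACT ✗; k=7: CGTGCAA vs GCAACTA ✗; k=8: TCGTGCAA vs GCAACTAT ✗.
Only k = 4 is perfect, so the longest perfect 3' overlap is 4.

Longest perfect overlap: 4 complementary base pairs; significant dimer risk (threshold 3).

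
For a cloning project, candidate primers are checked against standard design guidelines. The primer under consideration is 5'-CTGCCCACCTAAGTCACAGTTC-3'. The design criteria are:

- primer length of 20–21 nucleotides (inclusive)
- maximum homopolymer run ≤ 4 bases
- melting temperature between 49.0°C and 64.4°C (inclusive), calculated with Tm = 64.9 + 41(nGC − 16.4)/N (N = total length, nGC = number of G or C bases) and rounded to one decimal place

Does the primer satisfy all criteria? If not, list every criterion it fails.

Base counts: A=5, T=5, G=3, C=9 (length 22).
length: length 22, outside 20–21 ✗
homopolymer run: longest run = 3 ✓
Tm: Tm = 64.9 + 41·(12 − 16.4)/22 = 56.7°C ✓

Fails: length.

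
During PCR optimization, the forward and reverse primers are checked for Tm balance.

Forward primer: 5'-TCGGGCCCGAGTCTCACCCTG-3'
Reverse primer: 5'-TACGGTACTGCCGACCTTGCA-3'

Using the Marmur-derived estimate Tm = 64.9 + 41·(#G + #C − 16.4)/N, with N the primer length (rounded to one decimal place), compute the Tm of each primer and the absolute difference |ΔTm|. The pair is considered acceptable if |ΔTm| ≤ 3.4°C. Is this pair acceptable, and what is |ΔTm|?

|ΔTm| = 5.9°C; the pair is not acceptable.

Forward: G+C = 15, N = 21 → Tm = 64.9 + 41·(15 − 16.4)/21 = 62.2°C.
Reverse: G+C = 12, N = 21 → Tm = 64.9 + 41·(12 − 16.4)/21 = 56.3°C.
|ΔTm| = |62.2 − 56.3| = 5.9°C, > 3.4°C.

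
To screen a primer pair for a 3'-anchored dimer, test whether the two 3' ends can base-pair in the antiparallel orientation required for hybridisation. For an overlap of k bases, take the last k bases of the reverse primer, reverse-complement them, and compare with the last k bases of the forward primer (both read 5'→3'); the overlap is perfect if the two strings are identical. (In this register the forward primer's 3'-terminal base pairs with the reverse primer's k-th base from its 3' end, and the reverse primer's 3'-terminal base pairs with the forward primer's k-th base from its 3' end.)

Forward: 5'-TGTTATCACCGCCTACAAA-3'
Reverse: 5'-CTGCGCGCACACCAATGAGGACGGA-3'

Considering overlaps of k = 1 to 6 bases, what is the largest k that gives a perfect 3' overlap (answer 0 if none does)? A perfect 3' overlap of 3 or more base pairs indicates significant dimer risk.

Longest perfect overlap: 0 complementary base pairs; below the dimer-risk threshold (threshold 3).

Last 6 bases (5'→3') — forward …TACAAA, reverse …GACGGA.
Reverse complement of the reverse primer's last 6 bases: TCCGTC; its first k bases are the reverse complement of the reverse primer's last k bases, so a perfect k-base overlap needs the forward primer's last k bases to equal them.
Comparing (forward last k vs required): k=1: A vs T ✗; k=2: AA vs TC ✗; k=3: AAA vs TCC ✗; k=4: CAAA vs TCCG ✗; k=5: ACAAA vs TCCGT ✗; k=6: TACAAA vs TCCGTC ✗.
No overlap length from 1 to 6 is perfect, so the longest perfect 3' overlap is 0.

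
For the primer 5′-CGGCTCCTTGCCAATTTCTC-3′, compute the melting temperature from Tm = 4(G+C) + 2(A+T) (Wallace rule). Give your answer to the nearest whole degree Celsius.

62°C

Base counts: A=2, T=7, G=3, C=8 (length 20).
Tm = 2·(2+7) + 4·(3+8) = 2·9 + 4·11 = 18 + 44 = 62°C.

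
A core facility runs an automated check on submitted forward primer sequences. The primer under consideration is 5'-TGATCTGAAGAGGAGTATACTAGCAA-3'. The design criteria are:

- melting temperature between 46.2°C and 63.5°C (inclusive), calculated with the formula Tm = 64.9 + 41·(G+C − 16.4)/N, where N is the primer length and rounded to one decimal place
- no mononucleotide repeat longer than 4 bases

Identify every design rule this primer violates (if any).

Base counts: A=10, T=6, G=7, C=3 (length 26).
Tm: Tm = 64.9 + 41·(10 − 16.4)/26 = 54.8°C ✓
homopolymer run: longest run = 2 ✓

Meets all criteria.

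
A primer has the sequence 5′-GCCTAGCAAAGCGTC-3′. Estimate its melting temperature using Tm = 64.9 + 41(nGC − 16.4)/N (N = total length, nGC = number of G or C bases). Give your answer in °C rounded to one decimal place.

44.7°C

Base counts: A=4, T=2, G=4, C=5; G+C = 9, N = 15.
Tm = 64.9 + 41·(9 − 16.4)/15 = 64.9 + -303.40/15 = 44.7°C.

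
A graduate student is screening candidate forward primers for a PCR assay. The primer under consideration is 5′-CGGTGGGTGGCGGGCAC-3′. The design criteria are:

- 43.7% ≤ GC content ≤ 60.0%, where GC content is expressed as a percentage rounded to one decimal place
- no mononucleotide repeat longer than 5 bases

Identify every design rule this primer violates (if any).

Base counts: A=1, T=2, G=10, C=4 (length 17).
GC content: GC 14/17 = 82.4%, outside 43.7–60.0% ✗
homopolymer run: longest run = 3 ✓

Fails: GC content.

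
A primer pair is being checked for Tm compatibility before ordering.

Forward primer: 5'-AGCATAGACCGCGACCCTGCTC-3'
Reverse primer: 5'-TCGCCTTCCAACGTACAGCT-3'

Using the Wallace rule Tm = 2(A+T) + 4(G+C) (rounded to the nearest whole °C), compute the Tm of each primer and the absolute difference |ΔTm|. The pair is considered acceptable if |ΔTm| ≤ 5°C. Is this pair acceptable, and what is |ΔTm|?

|ΔTm| = 10°C; the pair is not acceptable.

Forward: A=5 T=3 G=5 C=9 → Tm = 2·8 + 4·14 = 72°C.
Reverse: A=4 T=5 G=3 C=8 → Tm = 2·9 + 4·11 = 62°C.
|ΔTm| = |72 − 62| = 10°C, > 5°C.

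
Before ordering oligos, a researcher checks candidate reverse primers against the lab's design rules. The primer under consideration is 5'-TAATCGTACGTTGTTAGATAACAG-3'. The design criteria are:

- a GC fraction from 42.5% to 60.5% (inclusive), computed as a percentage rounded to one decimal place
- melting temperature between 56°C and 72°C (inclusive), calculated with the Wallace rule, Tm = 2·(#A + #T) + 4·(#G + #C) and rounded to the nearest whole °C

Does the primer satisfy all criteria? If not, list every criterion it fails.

Base counts: A=8, T=8, G=5, C=3 (length 24).
GC content: GC 8/24 = 33.3%, outside 42.5–60.5% ✗
Tm: Tm = 2·16 + 4·8 = 64°C ✓

Fails: GC content.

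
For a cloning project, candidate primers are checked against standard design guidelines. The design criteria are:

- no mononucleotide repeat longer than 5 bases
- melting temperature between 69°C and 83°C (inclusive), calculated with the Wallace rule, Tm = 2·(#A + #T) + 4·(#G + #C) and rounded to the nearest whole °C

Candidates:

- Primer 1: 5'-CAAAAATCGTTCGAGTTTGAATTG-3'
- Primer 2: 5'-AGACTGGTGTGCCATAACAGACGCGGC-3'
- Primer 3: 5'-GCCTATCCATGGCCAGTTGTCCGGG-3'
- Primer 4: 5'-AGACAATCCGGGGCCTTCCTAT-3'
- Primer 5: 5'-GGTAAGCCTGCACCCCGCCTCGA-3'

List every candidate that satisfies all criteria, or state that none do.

Primer 3 and Primer 5.

Primer 1 (24 nt, A=8 T=8 G=5 C=3): longest run = 5 ✓; Tm = 2·16 + 4·8 = 64°C, outside 69–83°C ✗ — fails.
Primer 2 (27 nt, A=7 T=4 G=9 C=7): longest run = 2 ✓; Tm = 2·11 + 4·16 = 86°C, outside 69–83°C ✗ — fails.
Primer 3 (25 nt, A=3 T=6 G=8 C=8): longest run = 3 ✓; Tm = 2·9 + 4·16 = 82°C ✓ — passes.
Primer 4 (22 nt, A=5 T=5 G=5 C=7): longest run = 4 ✓; Tm = 2·10 + 4·12 = 68°C, outside 69–83°C ✗ — fails.
Primer 5 (23 nt, A=4 T=3 G=6 C=10): longest run = 4 ✓; Tm = 2·7 + 4·16 = 78°C ✓ — passes.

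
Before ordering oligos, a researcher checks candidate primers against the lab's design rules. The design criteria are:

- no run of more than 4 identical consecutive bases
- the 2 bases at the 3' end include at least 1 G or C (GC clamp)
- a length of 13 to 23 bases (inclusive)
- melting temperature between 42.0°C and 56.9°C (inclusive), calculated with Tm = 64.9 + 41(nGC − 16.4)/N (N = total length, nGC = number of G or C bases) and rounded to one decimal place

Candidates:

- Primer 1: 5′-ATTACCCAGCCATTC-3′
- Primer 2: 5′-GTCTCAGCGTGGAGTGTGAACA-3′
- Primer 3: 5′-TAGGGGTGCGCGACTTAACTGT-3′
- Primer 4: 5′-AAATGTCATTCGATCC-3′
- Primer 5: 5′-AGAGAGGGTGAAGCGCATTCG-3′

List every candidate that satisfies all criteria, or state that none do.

Primer 1 (15 nt, A=4 T=4 G=1 C=6): longest run = 3 ✓; 3' end TC has 1 G/C ✓; length 15 ✓; Tm = 64.9 + 41·(7 − 16.4)/15 = 39.2°C, outside 42.0–56.9°C ✗ — fails.
Primer 2 (22 nt, A=5 T=5 G=8 C=4): longest run = 2 ✓; 3' end CA has 1 G/C ✓; length 22 ✓; Tm = 64.9 + 41·(12 − 16.4)/22 = 56.7°C ✓ — passes.
Primer 3 (22 nt, A=4 T=6 G=8 C=4): longest run = 4 ✓; 3' end GT has 1 G/C ✓; length 22 ✓; Tm = 64.9 + 41·(12 − 16.4)/22 = 56.7°C ✓ — passes.
Primer 4 (16 nt, A=5 T=5 G=2 C=4): longest run = 3 ✓; 3' end CC has 2 G/C ✓; length 16 ✓; Tm = 64.9 + 41·(6 − 16.4)/16 = 38.3°C, outside 42.0–56.9°C ✗ — fails.
Primer 5 (21 nt, A=6 T=3 G=9 C=3): longest run = 3 ✓; 3' end CG has 2 G/C ✓; length 21 ✓; Tm = 64.9 + 41·(12 − 16.4)/21 = 56.3°C ✓ — passes.

Primer 2, Primer 3 and Primer 5.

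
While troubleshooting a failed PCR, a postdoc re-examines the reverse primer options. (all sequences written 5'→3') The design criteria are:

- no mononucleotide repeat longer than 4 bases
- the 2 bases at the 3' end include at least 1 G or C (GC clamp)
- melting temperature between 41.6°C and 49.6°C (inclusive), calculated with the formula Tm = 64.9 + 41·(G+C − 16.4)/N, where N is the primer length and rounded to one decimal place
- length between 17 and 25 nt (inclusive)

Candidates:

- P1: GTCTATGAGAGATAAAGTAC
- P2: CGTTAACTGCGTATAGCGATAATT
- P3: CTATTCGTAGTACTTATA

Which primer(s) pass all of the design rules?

P1 only.

P1 (20 nt, A=8 T=5 G=5 C=2): longest run = 3 ✓; 3' end AC has 1 G/C ✓; Tm = 64.9 + 41·(7 − 16.4)/20 = 45.6°C ✓; length 20 ✓ — passes.
P2 (24 nt, A=7 T=8 G=5 C=4): longest run = 2 ✓; 3' end TT has 0 G/C, need ≥1 ✗; Tm = 64.9 + 41·(9 − 16.4)/24 = 52.3°C, outside 41.6–49.6°C ✗; length 24 ✓ — fails.
P3 (18 nt, A=5 T=8 G=2 C=3): longest run = 2 ✓; 3' end TA has 0 G/C, need ≥1 ✗; Tm = 64.9 + 41·(5 − 16.4)/18 = 38.9°C, outside 41.6–49.6°C ✗; length 18 ✓ — fails.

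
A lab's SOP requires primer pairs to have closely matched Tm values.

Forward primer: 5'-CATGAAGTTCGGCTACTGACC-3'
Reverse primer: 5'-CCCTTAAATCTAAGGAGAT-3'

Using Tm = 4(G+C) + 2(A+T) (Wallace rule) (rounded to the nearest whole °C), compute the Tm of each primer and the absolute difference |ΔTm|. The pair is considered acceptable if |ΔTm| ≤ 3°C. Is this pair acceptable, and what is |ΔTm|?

|ΔTm| = 12°C; the pair is not acceptable.

Forward: A=5 T=5 G=5 C=6 → Tm = 2·10 + 4·11 = 64°C.
Reverse: A=7 T=5 G=3 C=4 → Tm = 2·12 + 4·7 = 52°C.
|ΔTm| = |64 − 52| = 12°C, > 3°C.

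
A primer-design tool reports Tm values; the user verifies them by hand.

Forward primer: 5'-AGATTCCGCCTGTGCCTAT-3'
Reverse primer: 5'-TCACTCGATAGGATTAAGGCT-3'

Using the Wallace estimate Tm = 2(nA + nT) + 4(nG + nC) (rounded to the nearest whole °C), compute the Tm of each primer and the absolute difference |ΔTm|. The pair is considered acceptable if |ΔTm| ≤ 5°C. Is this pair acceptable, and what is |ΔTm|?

Forward: A=3 T=6 G=4 C=6 → Tm = 2·9 + 4·10 = 58°C.
Reverse: A=6 T=6 G=5 C=4 → Tm = 2·12 + 4·9 = 60°C.
|ΔTm| = |58 − 60| = 2°C, ≤ 5°C.

|ΔTm| = 2°C; the pair is acceptable.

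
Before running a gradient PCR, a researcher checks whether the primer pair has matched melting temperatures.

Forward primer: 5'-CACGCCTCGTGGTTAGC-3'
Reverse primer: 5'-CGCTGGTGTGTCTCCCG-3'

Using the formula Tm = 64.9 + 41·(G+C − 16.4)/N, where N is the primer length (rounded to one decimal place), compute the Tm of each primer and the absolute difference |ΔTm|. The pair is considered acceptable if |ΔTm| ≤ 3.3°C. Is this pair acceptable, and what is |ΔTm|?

Forward: G+C = 11, N = 17 → Tm = 64.9 + 41·(11 − 16.4)/17 = 51.9°C.
Reverse: G+C = 12, N = 17 → Tm = 64.9 + 41·(12 − 16.4)/17 = 54.3°C.
|ΔTm| = |51.9 − 54.3| = 2.4°C, ≤ 3.3°C.

|ΔTm| = 2.4°C; the pair is acceptable.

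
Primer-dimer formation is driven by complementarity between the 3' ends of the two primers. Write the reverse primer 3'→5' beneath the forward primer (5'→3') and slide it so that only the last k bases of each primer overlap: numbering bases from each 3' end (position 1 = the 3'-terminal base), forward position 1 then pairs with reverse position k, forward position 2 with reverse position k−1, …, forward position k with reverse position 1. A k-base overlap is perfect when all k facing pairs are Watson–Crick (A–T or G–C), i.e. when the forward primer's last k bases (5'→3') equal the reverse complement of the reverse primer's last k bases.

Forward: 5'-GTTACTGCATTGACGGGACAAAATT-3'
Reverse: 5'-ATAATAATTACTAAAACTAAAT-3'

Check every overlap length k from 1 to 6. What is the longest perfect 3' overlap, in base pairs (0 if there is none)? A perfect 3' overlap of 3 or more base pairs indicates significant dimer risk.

Longest perfect overlap: 3 complementary base pairs; significant dimer risk (threshold 3).

Last 6 bases (5'→3') — forward …AAAATT, reverse …CTAAAT.
Reverse complement of the reverse primer's last 6 bases: ATTTAG; its first k bases are the reverse complement of the reverse primer's last k bases, so a perfect k-base overlap needs the forward primer's last k bases to equal them.
Comparing (forward last k vs required): k=1: T vs A ✗; k=2: TT vs AT ✗; k=3: ATT vs ATT ✓; k=4: AATT vs ATTT ✗; k=5: AAATT vs ATTTA ✗; k=6: AAAATT vs ATTTAG ✗.
Only k = 3 is perfect, so the longest perfect 3' overlap is 3.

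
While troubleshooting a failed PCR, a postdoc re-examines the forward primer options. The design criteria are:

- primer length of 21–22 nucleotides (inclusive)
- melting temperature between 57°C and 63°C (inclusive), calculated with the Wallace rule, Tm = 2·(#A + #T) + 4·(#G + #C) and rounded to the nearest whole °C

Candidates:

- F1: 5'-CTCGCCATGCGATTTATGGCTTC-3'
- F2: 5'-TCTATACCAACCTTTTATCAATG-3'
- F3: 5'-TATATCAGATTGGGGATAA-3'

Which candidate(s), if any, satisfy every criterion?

None of the candidates satisfy all criteria.

F1 (23 nt, A=3 T=8 G=5 C=7): length 23, outside 21–22 ✗; Tm = 2·11 + 4·12 = 70°C, outside 57–63°C ✗ — fails.
F2 (23 nt, A=7 T=9 G=1 C=6): length 23, outside 21–22 ✗; Tm = 2·16 + 4·7 = 60°C ✓ — fails.
F3 (19 nt, A=7 T=6 G=5 C=1): length 19, outside 21–22 ✗; Tm = 2·13 + 4·6 = 50°C, outside 57–63°C ✗ — fails.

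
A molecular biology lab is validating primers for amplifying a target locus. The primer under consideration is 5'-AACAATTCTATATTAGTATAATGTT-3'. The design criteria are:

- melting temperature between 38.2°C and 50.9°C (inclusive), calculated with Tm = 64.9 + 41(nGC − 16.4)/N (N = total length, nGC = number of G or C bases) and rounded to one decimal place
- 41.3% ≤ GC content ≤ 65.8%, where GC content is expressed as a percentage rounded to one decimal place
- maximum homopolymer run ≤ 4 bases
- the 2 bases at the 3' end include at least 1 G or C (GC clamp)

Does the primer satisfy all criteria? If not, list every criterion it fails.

Fails: GC content, GC clamp.

Base counts: A=10, T=11, G=2, C=2 (length 25).
Tm: Tm = 64.9 + 41·(4 − 16.4)/25 = 44.6°C ✓
GC content: GC 4/25 = 16.0%, outside 41.3–65.8% ✗
homopolymer run: longest run = 2 ✓
GC clamp: 3' end TT has 0 G/C, need ≥1 ✗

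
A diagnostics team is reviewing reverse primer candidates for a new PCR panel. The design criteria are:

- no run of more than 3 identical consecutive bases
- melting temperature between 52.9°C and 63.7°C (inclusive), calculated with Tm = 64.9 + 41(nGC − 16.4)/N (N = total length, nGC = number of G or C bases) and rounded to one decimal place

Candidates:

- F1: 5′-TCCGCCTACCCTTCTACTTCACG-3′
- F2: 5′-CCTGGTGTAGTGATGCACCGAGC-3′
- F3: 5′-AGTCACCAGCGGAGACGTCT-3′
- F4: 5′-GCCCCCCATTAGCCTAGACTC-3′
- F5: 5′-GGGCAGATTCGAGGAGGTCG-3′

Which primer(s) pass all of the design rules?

F1 (23 nt, A=3 T=7 G=2 C=11): longest run = 3 ✓; Tm = 64.9 + 41·(13 − 16.4)/23 = 58.8°C ✓ — passes.
F2 (23 nt, A=4 T=5 G=8 C=6): longest run = 2 ✓; Tm = 64.9 + 41·(14 − 16.4)/23 = 60.6°C ✓ — passes.
F3 (20 nt, A=5 T=3 G=6 C=6): longest run = 2 ✓; Tm = 64.9 + 41·(12 − 16.4)/20 = 55.9°C ✓ — passes.
F4 (21 nt, A=4 T=4 G=3 C=10): longest run = 6, exceeds 3 ✗; Tm = 64.9 + 41·(13 − 16.4)/21 = 58.3°C ✓ — fails.
F5 (20 nt, A=4 T=3 G=10 C=3): longest run = 3 ✓; Tm = 64.9 + 41·(13 − 16.4)/20 = 57.9°C ✓ — passes.

F1, F2, F3 and F5.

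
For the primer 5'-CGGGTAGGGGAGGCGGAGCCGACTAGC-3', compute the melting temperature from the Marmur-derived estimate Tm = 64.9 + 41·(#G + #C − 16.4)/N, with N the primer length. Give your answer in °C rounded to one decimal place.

Base counts: A=5, T=2, G=14, C=6; G+C = 20, N = 27.
Tm = 64.9 + 41·(20 − 16.4)/27 = 64.9 + 147.60/27 = 70.4°C.

70.4°C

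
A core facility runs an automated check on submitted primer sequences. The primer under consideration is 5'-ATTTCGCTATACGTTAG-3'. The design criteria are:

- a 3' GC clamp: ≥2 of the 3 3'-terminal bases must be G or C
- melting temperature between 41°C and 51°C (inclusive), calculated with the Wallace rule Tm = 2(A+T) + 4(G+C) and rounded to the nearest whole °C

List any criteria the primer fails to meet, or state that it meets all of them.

Base counts: A=4, T=7, G=3, C=3 (length 17).
GC clamp: 3' end TAG has 1 G/C, need ≥2 ✗
Tm: Tm = 2·11 + 4·6 = 46°C ✓

Fails: GC clamp.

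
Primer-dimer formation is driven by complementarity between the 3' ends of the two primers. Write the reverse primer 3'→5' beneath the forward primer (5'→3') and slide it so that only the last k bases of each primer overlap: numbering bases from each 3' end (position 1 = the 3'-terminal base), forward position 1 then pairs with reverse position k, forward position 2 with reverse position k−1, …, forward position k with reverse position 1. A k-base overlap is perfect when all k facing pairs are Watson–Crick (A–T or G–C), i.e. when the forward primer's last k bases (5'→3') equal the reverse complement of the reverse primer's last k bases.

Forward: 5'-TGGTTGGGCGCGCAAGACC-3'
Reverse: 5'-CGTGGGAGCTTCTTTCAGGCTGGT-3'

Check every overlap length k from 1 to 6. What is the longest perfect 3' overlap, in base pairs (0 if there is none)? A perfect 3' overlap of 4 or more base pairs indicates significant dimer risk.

Longest perfect overlap: 3 complementary base pairs; below the dimer-risk threshold (threshold 4).

Last 6 bases (5'→3') — forward …AAGACC, reverse …GCTGGT.
Reverse complement of the reverse primer's last 6 bases: ACCAGC; its first k bases are the reverse complement of the reverse primer's last k bases, so a perfect k-base overlap needs the forward primer's last k bases to equal them.
Comparing (forward last k vs required): k=1: C vs A ✗; k=2: CC vs AC ✗; k=3: ACC vs ACC ✓; k=4: GACC vs ACCA ✗; k=5: AGACC vs ACCAG ✗; k=6: AAGACC vs ACCAGC ✗.
Only k = 3 is perfect, so the longest perfect 3' overlap is 3.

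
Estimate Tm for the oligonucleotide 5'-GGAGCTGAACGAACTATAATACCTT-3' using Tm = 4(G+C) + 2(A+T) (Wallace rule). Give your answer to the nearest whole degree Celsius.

70°C

Base counts: A=9, T=6, G=5, C=5 (length 25).
Tm = 2·(9+6) + 4·(5+5) = 2·15 + 4·10 = 30 + 40 = 70°C.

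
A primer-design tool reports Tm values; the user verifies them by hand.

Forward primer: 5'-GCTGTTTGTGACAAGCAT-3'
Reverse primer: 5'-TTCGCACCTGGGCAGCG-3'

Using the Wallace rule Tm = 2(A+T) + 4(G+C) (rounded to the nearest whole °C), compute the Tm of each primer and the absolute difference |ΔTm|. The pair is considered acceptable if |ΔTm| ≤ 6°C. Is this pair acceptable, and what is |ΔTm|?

Forward: A=4 T=6 G=5 C=3 → Tm = 2·10 + 4·8 = 52°C.
Reverse: A=2 T=3 G=6 C=6 → Tm = 2·5 + 4·12 = 58°C.
|ΔTm| = |52 − 58| = 6°C, ≤ 6°C.

|ΔTm| = 6°C; the pair is acceptable.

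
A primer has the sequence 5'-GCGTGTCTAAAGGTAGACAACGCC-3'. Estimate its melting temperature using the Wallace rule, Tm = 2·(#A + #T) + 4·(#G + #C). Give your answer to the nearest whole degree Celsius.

Base counts: A=7, T=4, G=7, C=6 (length 24).
Tm = 2·(7+4) + 4·(7+6) = 2·11 + 4·13 = 22 + 52 = 74°C.

74°C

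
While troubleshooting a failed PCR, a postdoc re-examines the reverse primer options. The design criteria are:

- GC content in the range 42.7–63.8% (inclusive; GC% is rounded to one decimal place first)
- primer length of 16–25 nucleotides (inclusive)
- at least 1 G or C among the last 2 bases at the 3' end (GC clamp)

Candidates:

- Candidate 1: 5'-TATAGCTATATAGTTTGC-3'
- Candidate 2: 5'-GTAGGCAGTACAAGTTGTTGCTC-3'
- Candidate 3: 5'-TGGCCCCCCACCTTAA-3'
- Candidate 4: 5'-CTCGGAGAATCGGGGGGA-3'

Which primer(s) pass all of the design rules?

Candidate 1 (18 nt, A=5 T=8 G=3 C=2): GC 5/18 = 27.8%, outside 42.7–63.8% ✗; length 18 ✓; 3' end GC has 2 G/C ✓ — fails.
Candidate 2 (23 nt, A=5 T=7 G=7 C=4): GC 11/23 = 47.8% ✓; length 23 ✓; 3' end TC has 1 G/C ✓ — passes.
Candidate 3 (16 nt, A=3 T=3 G=2 C=8): GC 10/16 = 62.5% ✓; length 16 ✓; 3' end AA has 0 G/C, need ≥1 ✗ — fails.
Candidate 4 (18 nt, A=4 T=2 G=9 C=3): GC 12/18 = 66.7%, outside 42.7–63.8% ✗; length 18 ✓; 3' end GA has 1 G/C ✓ — fails.

Candidate 2 only.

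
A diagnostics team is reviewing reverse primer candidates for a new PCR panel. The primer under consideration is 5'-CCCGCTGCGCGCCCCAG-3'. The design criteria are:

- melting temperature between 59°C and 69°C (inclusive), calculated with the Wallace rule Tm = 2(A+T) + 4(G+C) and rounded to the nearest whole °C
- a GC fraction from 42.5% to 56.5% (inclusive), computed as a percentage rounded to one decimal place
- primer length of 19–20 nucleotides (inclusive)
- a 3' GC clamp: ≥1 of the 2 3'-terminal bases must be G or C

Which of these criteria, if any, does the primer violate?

Fails: GC content, length.

Base counts: A=1, T=1, G=5, C=10 (length 17).
Tm: Tm = 2·2 + 4·15 = 64°C ✓
GC content: GC 15/17 = 88.2%, outside 42.5–56.5% ✗
length: length 17, outside 19–20 ✗
GC clamp: 3' end AG has 1 G/C ✓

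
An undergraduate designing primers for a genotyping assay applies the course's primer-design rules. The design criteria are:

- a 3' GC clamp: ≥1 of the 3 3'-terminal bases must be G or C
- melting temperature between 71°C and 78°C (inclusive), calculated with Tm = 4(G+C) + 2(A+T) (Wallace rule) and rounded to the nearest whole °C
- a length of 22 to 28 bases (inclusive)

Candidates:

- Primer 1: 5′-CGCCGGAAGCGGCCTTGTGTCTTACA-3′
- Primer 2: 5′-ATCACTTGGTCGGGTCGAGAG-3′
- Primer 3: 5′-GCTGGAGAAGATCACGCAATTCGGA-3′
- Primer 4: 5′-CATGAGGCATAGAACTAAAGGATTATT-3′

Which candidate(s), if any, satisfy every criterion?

Primer 3 only.

Primer 1 (26 nt, A=4 T=6 G=8 C=8): 3' end ACA has 1 G/C ✓; Tm = 2·10 + 4·16 = 84°C, outside 71–78°C ✗; length 26 ✓ — fails.
Primer 2 (21 nt, A=4 T=5 G=8 C=4): 3' end GAG has 2 G/C ✓; Tm = 2·9 + 4·12 = 66°C, outside 71–78°C ✗; length 21, outside 22–28 ✗ — fails.
Primer 3 (25 nt, A=8 T=4 G=8 C=5): 3' end GGA has 2 G/C ✓; Tm = 2·12 + 4·13 = 76°C ✓; length 25 ✓ — passes.
Primer 4 (27 nt, A=11 T=7 G=6 C=3): 3' end ATT has 0 G/C, need ≥1 ✗; Tm = 2·18 + 4·9 = 72°C ✓; length 27 ✓ — fails.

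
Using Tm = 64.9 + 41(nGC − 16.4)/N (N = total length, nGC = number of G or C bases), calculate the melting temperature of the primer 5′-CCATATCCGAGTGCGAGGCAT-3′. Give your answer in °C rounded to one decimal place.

56.3°C

Base counts: A=5, T=4, G=6, C=6; G+C = 12, N = 21.
Tm = 64.9 + 41·(12 − 16.4)/21 = 64.9 + -180.40/21 = 56.3°C.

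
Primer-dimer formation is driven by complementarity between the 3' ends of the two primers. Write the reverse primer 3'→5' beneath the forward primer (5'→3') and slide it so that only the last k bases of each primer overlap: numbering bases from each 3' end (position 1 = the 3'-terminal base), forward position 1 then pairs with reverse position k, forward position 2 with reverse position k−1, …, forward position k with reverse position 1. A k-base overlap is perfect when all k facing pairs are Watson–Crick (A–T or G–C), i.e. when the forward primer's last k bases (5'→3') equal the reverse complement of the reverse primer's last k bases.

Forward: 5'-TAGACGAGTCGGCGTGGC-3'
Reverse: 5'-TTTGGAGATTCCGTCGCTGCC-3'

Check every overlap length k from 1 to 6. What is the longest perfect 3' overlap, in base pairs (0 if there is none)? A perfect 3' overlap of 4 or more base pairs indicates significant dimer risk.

Longest perfect overlap: 3 complementary base pairs; below the dimer-risk threshold (threshold 4).

Last 6 bases (5'→3') — forward …CGTGGC, reverse …GCTGCC.
Reverse complement of the reverse primer's last 6 bases: GGCAGC; its first k bases are the reverse complement of the reverse primer's last k bases, so a perfect k-base overlap needs the forward primer's last k bases to equal them.
Comparing (forward last k vs required): k=1: C vs G ✗; k=2: GC vs GG ✗; k=3: GGC vs GGC ✓; k=4: TGGC vs GGCA ✗; k=5: GTGGC vs GGCAG ✗; k=6: CGTGGC vs GGCAGC ✗.
Only k = 3 is perfect, so the longest perfect 3' overlap is 3.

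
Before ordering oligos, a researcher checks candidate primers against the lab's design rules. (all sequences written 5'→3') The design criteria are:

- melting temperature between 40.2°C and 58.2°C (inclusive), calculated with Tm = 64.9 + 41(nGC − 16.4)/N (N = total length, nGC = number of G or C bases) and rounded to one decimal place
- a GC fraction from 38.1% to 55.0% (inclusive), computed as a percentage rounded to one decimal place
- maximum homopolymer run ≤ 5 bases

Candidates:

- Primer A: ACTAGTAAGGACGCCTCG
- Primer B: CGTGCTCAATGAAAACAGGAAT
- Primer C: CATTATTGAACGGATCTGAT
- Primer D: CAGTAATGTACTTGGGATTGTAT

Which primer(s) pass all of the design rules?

Primer A (18 nt, A=5 T=3 G=5 C=5): Tm = 64.9 + 41·(10 − 16.4)/18 = 50.3°C ✓; GC 10/18 = 55.6%, outside 38.1–55.0% ✗; longest run = 2 ✓ — fails.
Primer B (22 nt, A=9 T=4 G=5 C=4): Tm = 64.9 + 41·(9 − 16.4)/22 = 51.1°C ✓; GC 9/22 = 40.9% ✓; longest run = 4 ✓ — passes.
Primer C (20 nt, A=6 T=7 G=4 C=3): Tm = 64.9 + 41·(7 − 16.4)/20 = 45.6°C ✓; GC 7/20 = 35.0%, outside 38.1–55.0% ✗; longest run = 2 ✓ — fails.
Primer D (23 nt, A=6 T=9 G=6 C=2): Tm = 64.9 + 41·(8 − 16.4)/23 = 49.9°C ✓; GC 8/23 = 34.8%, outside 38.1–55.0% ✗; longest run = 3 ✓ — fails.

Primer B only.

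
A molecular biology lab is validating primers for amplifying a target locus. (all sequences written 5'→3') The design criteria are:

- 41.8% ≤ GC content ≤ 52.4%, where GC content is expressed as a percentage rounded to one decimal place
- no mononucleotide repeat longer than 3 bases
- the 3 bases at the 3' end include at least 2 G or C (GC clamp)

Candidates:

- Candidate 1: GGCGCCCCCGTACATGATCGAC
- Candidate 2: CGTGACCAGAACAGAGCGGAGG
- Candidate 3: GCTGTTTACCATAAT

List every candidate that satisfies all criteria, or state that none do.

None of the candidates satisfy all criteria.

Candidate 1 (22 nt, A=4 T=3 G=6 C=9): GC 15/22 = 68.2%, outside 41.8–52.4% ✗; longest run = 5, exceeds 3 ✗; 3' end GAC has 2 G/C ✓ — fails.
Candidate 2 (22 nt, A=7 T=1 G=9 C=5): GC 14/22 = 63.6%, outside 41.8–52.4% ✗; longest run = 2 ✓; 3' end AGG has 2 G/C ✓ — fails.
Candidate 3 (15 nt, A=4 T=6 G=2 C=3): GC 5/15 = 33.3%, outside 41.8–52.4% ✗; longest run = 3 ✓; 3' end AAT has 0 G/C, need ≥2 ✗ — fails.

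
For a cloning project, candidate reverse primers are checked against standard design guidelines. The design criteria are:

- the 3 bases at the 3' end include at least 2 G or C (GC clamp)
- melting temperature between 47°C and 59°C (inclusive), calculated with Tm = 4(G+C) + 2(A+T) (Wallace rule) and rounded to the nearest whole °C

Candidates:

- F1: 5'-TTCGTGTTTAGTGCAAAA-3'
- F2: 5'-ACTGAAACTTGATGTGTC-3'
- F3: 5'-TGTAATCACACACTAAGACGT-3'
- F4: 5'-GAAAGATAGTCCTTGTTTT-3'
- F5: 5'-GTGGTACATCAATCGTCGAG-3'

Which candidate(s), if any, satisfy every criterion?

F1 (18 nt, A=5 T=7 G=4 C=2): 3' end AAA has 0 G/C, need ≥2 ✗; Tm = 2·12 + 4·6 = 48°C ✓ — fails.
F2 (18 nt, A=5 T=6 G=4 C=3): 3' end GTC has 2 G/C ✓; Tm = 2·11 + 4·7 = 50°C ✓ — passes.
F3 (21 nt, A=8 T=5 G=3 C=5): 3' end CGT has 2 G/C ✓; Tm = 2·13 + 4·8 = 58°C ✓ — passes.
F4 (19 nt, A=5 T=8 G=4 C=2): 3' end TTT has 0 G/C, need ≥2 ✗; Tm = 2·13 + 4·6 = 50°C ✓ — fails.
F5 (20 nt, A=5 T=5 G=6 C=4): 3' end GAG has 2 G/C ✓; Tm = 2·10 + 4·10 = 60°C, outside 47–59°C ✗ — fails.

F2 and F3.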